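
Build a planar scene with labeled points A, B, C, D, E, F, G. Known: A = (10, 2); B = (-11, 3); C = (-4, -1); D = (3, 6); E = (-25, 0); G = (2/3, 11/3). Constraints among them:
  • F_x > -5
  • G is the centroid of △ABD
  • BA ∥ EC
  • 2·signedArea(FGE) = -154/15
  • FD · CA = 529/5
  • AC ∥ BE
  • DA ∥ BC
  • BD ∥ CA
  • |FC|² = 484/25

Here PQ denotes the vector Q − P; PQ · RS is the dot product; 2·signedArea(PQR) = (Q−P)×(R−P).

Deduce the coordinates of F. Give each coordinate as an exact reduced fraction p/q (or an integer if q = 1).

1. F_x = -4  [2·signedArea(FGE) = -154/15 ∩ FD · CA = 529/5]
2. F_y = 17/5  [2·signedArea(FGE) = -154/15 ∩ FD · CA = 529/5]
   → F = (-4, 17/5)

F = (-4, 17/5)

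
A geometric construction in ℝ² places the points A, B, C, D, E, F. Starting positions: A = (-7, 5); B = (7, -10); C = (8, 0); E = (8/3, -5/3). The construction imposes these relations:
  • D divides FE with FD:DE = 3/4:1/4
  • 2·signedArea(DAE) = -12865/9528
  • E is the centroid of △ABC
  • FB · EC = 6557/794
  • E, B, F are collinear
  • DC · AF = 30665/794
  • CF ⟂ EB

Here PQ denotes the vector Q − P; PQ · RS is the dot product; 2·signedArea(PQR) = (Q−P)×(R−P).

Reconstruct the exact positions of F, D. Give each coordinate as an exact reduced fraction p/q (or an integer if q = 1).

D = (8829/3176, -5985/3176)
F = (2477/794, -2015/794)

1. F_x = 2477/794  [E, B, F are collinear ∩ CF ⟂ EB]
2. F_y = -2015/794  [E, B, F are collinear ∩ CF ⟂ EB]
   → F = (2477/794, -2015/794)
3. D_x = 8829/3176  [D divides FE with FD:DE = 3/4:1/4]
4. D_y = -5985/3176  [D divides FE with FD:DE = 3/4:1/4]
   → D = (8829/3176, -5985/3176)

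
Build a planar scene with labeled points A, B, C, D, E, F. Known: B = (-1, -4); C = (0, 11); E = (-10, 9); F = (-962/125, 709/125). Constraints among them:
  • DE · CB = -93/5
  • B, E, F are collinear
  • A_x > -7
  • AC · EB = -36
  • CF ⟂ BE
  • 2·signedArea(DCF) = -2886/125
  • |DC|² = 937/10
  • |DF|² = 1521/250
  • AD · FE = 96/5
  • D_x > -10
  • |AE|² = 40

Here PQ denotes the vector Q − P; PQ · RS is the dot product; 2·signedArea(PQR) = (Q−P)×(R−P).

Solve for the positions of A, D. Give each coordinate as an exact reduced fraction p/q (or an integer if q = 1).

1. A_x = -32/5  [line -9·x + 13·y + -107 = 0 ∩ |AE|² = 40]
2. A_y = 19/5  [line -9·x + 13·y + -107 = 0 ∩ |AE|² = 40]
   → A = (-32/5, 19/5)
3. D_x = -91/10  [AD · FE = 96/5 ∩ DE · CB = -93/5]
4. D_y = 77/10  [AD · FE = 96/5 ∩ DE · CB = -93/5]
   → D = (-91/10, 77/10)

A = (-32/5, 19/5)
D = (-91/10, 77/10)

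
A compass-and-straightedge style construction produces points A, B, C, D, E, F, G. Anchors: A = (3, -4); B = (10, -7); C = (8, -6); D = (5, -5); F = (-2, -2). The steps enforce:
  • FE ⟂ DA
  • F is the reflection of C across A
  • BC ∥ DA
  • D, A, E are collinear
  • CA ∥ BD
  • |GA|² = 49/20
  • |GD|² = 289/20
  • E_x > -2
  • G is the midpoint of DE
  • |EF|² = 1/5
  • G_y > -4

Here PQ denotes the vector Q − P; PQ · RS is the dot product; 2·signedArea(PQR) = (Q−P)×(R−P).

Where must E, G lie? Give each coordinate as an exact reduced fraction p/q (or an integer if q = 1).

E = (-9/5, -8/5)
G = (8/5, -33/10)

1. E_x = -9/5  [D, A, E are collinear ∩ FE ⟂ DA]
2. E_y = -8/5  [D, A, E are collinear ∩ FE ⟂ DA]
   → E = (-9/5, -8/5)
3. G_x = 8/5  [G is the midpoint of DE]
4. G_y = -33/10  [G is the midpoint of DE]
   → G = (8/5, -33/10)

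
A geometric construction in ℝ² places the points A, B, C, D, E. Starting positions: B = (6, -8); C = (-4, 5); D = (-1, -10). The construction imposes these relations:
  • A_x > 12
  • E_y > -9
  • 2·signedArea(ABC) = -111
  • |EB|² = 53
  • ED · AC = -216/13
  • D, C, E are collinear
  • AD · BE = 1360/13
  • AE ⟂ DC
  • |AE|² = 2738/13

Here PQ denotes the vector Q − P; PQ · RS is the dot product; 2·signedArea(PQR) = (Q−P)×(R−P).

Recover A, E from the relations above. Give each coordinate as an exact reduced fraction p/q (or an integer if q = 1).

1. E_x = -16/13  [line -15·x + -3·y + -45 = 0 ∩ |EB|² = 53]
2. E_y = -115/13  [line -15·x + -3·y + -45 = 0 ∩ |EB|² = 53]
   → E = (-16/13, -115/13)
3. A_x = 13  [2·signedArea(ABC) = -111 ∩ AE ⟂ DC]
4. A_y = -6  [2·signedArea(ABC) = -111 ∩ AE ⟂ DC]
   → A = (13, -6)

A = (13, -6)
E = (-16/13, -115/13)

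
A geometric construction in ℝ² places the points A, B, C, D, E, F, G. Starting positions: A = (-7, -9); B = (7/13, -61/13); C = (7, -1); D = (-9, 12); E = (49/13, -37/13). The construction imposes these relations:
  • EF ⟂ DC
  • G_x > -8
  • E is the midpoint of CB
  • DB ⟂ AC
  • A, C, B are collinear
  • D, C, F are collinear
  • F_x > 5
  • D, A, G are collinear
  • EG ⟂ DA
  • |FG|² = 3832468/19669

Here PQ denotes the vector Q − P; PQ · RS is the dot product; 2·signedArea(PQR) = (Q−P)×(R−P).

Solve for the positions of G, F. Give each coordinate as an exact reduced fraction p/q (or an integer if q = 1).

F = (6583/1105, -13/85)
G = (-8659/1157, -4533/1157)

1. G_x = -8659/1157  [D, A, G are collinear ∩ EG ⟂ DA]
2. G_y = -4533/1157  [D, A, G are collinear ∩ EG ⟂ DA]
   → G = (-8659/1157, -4533/1157)
3. F_x = 6583/1105  [D, C, F are collinear ∩ EF ⟂ DC]
4. F_y = -13/85  [D, C, F are collinear ∩ EF ⟂ DC]
   → F = (6583/1105, -13/85)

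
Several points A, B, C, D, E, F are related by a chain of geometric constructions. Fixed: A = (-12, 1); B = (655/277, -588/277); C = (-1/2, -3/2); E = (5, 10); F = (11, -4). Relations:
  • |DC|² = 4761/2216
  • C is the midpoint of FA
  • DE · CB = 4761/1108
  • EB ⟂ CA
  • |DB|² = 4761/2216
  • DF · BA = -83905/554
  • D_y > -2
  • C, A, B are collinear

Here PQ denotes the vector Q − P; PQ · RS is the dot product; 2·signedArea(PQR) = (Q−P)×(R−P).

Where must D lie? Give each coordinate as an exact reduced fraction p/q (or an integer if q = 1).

D = (1033/1108, -2007/1108)

1. D_x = 1033/1108  [line 3979/277·x + -865/277·y + -10553/554 = 0 ∩ |DB|² = 4761/2216]
2. D_y = -2007/1108  [line 3979/277·x + -865/277·y + -10553/554 = 0 ∩ |DB|² = 4761/2216]
   → D = (1033/1108, -2007/1108)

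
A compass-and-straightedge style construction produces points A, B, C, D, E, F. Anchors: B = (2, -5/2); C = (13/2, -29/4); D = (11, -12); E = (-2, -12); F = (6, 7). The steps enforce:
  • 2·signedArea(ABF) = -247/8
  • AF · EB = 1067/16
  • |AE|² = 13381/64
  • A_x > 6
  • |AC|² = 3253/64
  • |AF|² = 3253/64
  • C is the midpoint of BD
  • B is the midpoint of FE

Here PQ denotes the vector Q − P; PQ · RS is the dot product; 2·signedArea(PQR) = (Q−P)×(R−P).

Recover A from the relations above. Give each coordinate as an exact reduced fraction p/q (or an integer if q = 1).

A = (25/4, -1/8)

1. A_x = 25/4  [2·signedArea(ABF) = -247/8 ∩ AF · EB = 1067/16]
2. A_y = -1/8  [2·signedArea(ABF) = -247/8 ∩ AF · EB = 1067/16]
   → A = (25/4, -1/8)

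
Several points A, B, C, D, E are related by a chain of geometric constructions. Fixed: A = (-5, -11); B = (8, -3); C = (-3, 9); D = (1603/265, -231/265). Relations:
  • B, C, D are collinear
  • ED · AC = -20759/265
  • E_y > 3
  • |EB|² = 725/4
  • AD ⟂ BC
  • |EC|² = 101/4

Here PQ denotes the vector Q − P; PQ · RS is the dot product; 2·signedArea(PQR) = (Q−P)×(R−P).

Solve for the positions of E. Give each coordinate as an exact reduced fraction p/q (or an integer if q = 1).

1. E_x = -7/2  [line -2·x + -20·y + 73 = 0 ∩ |EC|² = 101/4]
2. E_y = 4  [line -2·x + -20·y + 73 = 0 ∩ |EC|² = 101/4]
   → E = (-7/2, 4)

E = (-7/2, 4)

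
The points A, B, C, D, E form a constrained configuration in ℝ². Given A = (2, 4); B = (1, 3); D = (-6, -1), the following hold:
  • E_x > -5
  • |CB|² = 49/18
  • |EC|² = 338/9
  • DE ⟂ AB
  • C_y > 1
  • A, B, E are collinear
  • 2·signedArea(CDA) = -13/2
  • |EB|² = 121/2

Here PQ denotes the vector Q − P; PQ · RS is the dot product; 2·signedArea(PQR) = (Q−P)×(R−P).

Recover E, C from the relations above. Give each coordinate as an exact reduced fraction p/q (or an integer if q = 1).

C = (-1/6, 11/6)
E = (-9/2, -5/2)

1. E_x = -9/2  [A, B, E are collinear ∩ DE ⟂ AB]
2. E_y = -5/2  [A, B, E are collinear ∩ DE ⟂ AB]
   → E = (-9/2, -5/2)
3. C_x = -1/6  [line -5·x + 8·y + -31/2 = 0 ∩ |EC|² = 338/9]
4. C_y = 11/6  [line -5·x + 8·y + -31/2 = 0 ∩ |EC|² = 338/9]
   → C = (-1/6, 11/6)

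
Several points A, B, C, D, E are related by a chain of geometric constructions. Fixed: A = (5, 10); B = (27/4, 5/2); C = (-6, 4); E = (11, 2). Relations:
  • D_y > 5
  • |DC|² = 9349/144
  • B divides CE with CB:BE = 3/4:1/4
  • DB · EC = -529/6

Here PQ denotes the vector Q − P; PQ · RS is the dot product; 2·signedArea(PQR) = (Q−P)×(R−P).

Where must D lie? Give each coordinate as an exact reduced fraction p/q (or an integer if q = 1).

D = (23/12, 11/2)

1. D_x = 23/12  [line 17·x + -2·y + -259/12 = 0 ∩ |DC|² = 9349/144]
2. D_y = 11/2  [line 17·x + -2·y + -259/12 = 0 ∩ |DC|² = 9349/144]
   → D = (23/12, 11/2)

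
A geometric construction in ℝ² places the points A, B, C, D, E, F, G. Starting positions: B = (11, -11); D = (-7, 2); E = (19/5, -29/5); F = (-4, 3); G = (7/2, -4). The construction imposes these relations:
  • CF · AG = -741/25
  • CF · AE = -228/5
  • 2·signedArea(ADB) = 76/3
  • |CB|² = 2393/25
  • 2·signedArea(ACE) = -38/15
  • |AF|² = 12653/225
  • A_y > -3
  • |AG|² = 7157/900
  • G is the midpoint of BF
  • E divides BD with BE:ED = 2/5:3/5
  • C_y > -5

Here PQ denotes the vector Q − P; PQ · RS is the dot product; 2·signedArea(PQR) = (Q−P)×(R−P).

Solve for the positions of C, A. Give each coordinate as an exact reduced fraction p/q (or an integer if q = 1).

1. A_x = 17/15  [line 13·x + 18·y + 89/3 = 0 ∩ |AG|² = 7157/900]
2. A_y = -37/15  [line 13·x + 18·y + 89/3 = 0 ∩ |AG|² = 7157/900]
   → A = (17/15, -37/15)
3. C_x = 18/5  [CF · AE = -228/5 ∩ CF · AG = -741/25]
4. C_y = -23/5  [CF · AE = -228/5 ∩ CF · AG = -741/25]
   → C = (18/5, -23/5)

A = (17/15, -37/15)
C = (18/5, -23/5)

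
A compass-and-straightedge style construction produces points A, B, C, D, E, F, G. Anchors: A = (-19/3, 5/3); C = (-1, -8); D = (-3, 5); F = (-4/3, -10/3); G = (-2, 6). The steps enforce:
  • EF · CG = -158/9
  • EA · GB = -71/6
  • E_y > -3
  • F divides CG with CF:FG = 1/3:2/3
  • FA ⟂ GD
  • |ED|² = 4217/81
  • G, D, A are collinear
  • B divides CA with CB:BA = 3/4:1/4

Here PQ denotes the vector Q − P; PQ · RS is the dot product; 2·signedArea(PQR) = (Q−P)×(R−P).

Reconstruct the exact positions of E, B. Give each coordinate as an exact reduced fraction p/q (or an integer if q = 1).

1. B_x = -5  [B divides CA with CB:BA = 3/4:1/4]
2. B_y = -3/4  [B divides CA with CB:BA = 3/4:1/4]
   → B = (-5, -3/4)
3. E_x = -16/9  [EA · GB = -71/6 ∩ EF · CG = -158/9]
4. E_y = -19/9  [EA · GB = -71/6 ∩ EF · CG = -158/9]
   → E = (-16/9, -19/9)

B = (-5, -3/4)
E = (-16/9, -19/9)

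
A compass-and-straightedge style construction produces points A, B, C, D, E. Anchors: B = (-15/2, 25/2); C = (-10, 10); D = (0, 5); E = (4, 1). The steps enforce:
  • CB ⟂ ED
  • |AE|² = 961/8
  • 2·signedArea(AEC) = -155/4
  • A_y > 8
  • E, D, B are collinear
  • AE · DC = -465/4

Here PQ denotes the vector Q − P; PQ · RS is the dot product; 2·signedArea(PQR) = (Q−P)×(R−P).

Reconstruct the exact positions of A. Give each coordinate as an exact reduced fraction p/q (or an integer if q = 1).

1. A_x = -15/4  [AE · DC = -465/4 ∩ 2·signedArea(AEC) = -155/4]
2. A_y = 35/4  [AE · DC = -465/4 ∩ 2·signedArea(AEC) = -155/4]
   → A = (-15/4, 35/4)

A = (-15/4, 35/4)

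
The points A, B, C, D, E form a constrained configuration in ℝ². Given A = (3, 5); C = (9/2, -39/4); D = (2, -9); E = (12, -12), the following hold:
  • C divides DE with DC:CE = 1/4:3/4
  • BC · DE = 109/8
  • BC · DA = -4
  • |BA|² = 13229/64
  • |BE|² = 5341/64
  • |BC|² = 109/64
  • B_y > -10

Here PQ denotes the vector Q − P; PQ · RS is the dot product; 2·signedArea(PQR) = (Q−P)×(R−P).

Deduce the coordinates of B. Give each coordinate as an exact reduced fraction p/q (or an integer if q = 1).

1. B_x = 13/4  [BC · DA = -4 ∩ BC · DE = 109/8]
2. B_y = -75/8  [BC · DA = -4 ∩ BC · DE = 109/8]
   → B = (13/4, -75/8)

B = (13/4, -75/8)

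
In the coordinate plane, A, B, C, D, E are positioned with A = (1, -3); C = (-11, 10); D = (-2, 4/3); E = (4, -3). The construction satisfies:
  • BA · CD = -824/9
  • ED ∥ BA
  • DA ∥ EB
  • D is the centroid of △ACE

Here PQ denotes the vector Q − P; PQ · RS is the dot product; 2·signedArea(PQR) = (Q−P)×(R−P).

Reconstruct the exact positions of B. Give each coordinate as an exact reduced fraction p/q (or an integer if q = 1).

B = (7, -22/3)

1. B_x = 7  [ED ∥ BA ∩ DA ∥ EB]
2. B_y = -22/3  [ED ∥ BA ∩ DA ∥ EB]
   → B = (7, -22/3)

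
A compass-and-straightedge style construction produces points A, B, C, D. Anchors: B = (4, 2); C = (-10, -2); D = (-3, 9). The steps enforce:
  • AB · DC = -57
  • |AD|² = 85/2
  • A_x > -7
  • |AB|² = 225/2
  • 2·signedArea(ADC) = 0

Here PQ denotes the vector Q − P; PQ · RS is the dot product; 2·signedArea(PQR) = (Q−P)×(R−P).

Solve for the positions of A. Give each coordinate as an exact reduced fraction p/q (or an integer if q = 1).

1. A_x = -13/2  [2·signedArea(ADC) = 0 ∩ AB · DC = -57]
2. A_y = 7/2  [2·signedArea(ADC) = 0 ∩ AB · DC = -57]
   → A = (-13/2, 7/2)

A = (-13/2, 7/2)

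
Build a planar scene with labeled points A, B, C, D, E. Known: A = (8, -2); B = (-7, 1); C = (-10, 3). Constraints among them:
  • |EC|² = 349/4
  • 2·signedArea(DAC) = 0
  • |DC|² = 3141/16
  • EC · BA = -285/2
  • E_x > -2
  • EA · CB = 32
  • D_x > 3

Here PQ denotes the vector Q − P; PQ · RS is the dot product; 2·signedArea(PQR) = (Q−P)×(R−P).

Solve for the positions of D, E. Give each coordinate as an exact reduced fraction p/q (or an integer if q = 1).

1. D_x = 7/2  [line -5·x + -18·y + 4 = 0 ∩ |DC|² = 3141/16]
2. D_y = -3/4  [line -5·x + -18·y + 4 = 0 ∩ |DC|² = 3141/16]
   → D = (7/2, -3/4)
3. E_x = -1  [EA · CB = 32 ∩ EC · BA = -285/2]
4. E_y = 1/2  [EA · CB = 32 ∩ EC · BA = -285/2]
   → E = (-1, 1/2)

D = (7/2, -3/4)
E = (-1, 1/2)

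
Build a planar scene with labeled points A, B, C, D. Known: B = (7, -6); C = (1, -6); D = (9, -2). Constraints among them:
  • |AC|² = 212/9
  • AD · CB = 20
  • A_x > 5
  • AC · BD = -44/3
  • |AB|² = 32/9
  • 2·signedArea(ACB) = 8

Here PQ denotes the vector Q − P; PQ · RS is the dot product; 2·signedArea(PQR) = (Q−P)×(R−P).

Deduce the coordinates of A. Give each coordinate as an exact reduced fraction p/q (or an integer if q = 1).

1. A_x = 17/3  [2·signedArea(ACB) = 8 ∩ AD · CB = 20]
2. A_y = -14/3  [2·signedArea(ACB) = 8 ∩ AD · CB = 20]
   → A = (17/3, -14/3)

A = (17/3, -14/3)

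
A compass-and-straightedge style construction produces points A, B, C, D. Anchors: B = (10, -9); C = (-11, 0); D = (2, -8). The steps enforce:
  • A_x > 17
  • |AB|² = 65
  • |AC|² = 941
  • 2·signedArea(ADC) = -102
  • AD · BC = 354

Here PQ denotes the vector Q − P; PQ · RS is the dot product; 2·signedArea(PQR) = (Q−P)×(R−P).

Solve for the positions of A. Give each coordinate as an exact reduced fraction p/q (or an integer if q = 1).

A = (18, -10)

1. A_x = 18  [2·signedArea(ADC) = -102 ∩ AD · BC = 354]
2. A_y = -10  [2·signedArea(ADC) = -102 ∩ AD · BC = 354]
   → A = (18, -10)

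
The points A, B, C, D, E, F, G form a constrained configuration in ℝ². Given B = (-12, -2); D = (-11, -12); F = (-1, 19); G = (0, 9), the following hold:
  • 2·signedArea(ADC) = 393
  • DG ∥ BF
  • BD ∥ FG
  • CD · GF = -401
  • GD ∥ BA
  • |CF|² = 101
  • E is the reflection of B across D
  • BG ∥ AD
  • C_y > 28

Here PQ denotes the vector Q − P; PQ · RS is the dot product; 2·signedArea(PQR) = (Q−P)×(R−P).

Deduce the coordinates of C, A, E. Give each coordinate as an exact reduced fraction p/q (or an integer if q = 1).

1. C_x = -2  [line 1·x + -10·y + 292 = 0 ∩ |CF|² = 101]
2. C_y = 29  [line 1·x + -10·y + 292 = 0 ∩ |CF|² = 101]
   → C = (-2, 29)
3. A_x = -23  [BG ∥ AD ∩ GD ∥ BA]
4. A_y = -23  [BG ∥ AD ∩ GD ∥ BA]
   → A = (-23, -23)
5. E_x = -10  [E is the reflection of B across D]
6. E_y = -22  [E is the reflection of B across D]
   → E = (-10, -22)

A = (-23, -23)
C = (-2, 29)
E = (-10, -22)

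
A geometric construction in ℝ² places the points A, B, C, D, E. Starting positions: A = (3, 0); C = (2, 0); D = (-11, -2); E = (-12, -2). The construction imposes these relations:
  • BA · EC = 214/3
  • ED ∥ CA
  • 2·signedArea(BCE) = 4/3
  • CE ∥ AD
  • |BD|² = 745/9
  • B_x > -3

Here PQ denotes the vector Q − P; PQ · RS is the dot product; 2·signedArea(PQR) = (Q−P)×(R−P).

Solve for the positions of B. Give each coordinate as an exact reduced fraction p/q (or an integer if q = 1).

B = (-2, -2/3)

1. B_x = -2  [2·signedArea(BCE) = 4/3 ∩ BA · EC = 214/3]
2. B_y = -2/3  [2·signedArea(BCE) = 4/3 ∩ BA · EC = 214/3]
   → B = (-2, -2/3)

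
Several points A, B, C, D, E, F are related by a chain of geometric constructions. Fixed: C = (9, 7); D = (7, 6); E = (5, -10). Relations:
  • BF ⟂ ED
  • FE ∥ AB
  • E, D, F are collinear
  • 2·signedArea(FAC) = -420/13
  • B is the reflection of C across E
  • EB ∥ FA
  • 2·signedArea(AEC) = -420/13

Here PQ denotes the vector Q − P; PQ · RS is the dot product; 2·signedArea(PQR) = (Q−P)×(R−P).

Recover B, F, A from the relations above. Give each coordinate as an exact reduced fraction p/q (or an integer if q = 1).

A = (-15/13, -575/13)
B = (1, -27)
F = (37/13, -354/13)

1. B_x = 1  [B is the reflection of C across E]
2. B_y = -27  [B is the reflection of C across E]
   → B = (1, -27)
3. F_x = 37/13  [E, D, F are collinear ∩ BF ⟂ ED]
4. F_y = -354/13  [E, D, F are collinear ∩ BF ⟂ ED]
   → F = (37/13, -354/13)
5. A_x = -15/13  [FE ∥ AB ∩ EB ∥ FA]
6. A_y = -575/13  [FE ∥ AB ∩ EB ∥ FA]
   → A = (-15/13, -575/13)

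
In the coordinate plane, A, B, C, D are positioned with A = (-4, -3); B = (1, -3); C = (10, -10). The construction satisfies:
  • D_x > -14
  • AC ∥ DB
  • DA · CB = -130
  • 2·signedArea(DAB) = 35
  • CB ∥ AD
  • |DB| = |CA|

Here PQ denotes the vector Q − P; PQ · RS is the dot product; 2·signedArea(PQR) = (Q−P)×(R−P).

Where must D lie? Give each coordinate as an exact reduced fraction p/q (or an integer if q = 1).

1. D_x = -13  [AC ∥ DB ∩ CB ∥ AD]
2. D_y = 4  [AC ∥ DB ∩ CB ∥ AD]
   → D = (-13, 4)

D = (-13, 4)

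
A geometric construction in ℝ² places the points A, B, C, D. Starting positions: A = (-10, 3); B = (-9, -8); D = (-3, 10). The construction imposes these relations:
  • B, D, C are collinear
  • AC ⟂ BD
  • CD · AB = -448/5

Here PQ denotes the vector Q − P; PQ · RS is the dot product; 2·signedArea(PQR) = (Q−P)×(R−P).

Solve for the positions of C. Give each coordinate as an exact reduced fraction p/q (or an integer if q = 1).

C = (-29/5, 8/5)

1. C_x = -29/5  [B, D, C are collinear ∩ AC ⟂ BD]
2. C_y = 8/5  [B, D, C are collinear ∩ AC ⟂ BD]
   → C = (-29/5, 8/5)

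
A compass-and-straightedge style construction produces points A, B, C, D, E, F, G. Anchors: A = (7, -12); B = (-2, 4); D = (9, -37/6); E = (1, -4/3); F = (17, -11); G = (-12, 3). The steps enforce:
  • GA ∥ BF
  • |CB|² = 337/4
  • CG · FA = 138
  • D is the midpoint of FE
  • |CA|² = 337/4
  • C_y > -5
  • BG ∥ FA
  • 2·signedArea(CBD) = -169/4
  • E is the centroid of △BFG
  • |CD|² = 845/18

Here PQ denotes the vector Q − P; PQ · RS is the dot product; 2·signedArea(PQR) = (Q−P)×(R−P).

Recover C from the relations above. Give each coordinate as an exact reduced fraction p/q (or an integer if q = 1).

C = (5/2, -4)

1. C_x = 5/2  [CG · FA = 138 ∩ 2·signedArea(CBD) = -169/4]
2. C_y = -4  [CG · FA = 138 ∩ 2·signedArea(CBD) = -169/4]
   → C = (5/2, -4)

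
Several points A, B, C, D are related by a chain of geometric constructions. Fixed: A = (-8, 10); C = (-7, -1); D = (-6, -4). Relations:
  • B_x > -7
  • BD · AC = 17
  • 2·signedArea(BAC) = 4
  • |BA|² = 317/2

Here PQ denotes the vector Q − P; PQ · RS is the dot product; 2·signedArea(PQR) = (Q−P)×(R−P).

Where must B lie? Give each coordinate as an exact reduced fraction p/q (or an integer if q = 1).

B = (-13/2, -5/2)

1. B_x = -13/2  [2·signedArea(BAC) = 4 ∩ BD · AC = 17]
2. B_y = -5/2  [2·signedArea(BAC) = 4 ∩ BD · AC = 17]
   → B = (-13/2, -5/2)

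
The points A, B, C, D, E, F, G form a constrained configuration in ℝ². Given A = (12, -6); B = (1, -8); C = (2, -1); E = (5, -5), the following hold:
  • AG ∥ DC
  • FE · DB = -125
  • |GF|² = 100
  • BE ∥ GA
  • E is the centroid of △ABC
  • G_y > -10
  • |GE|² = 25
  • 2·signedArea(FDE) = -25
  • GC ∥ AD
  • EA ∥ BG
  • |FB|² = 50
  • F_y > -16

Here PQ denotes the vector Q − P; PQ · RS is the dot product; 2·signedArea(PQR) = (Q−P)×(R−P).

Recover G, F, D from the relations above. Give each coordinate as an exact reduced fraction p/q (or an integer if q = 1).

D = (6, 2)
F = (0, -15)
G = (8, -9)

1. G_x = 8  [BE ∥ GA ∩ EA ∥ BG]
2. G_y = -9  [BE ∥ GA ∩ EA ∥ BG]
   → G = (8, -9)
3. D_x = 6  [AG ∥ DC ∩ GC ∥ AD]
4. D_y = 2  [AG ∥ DC ∩ GC ∥ AD]
   → D = (6, 2)
5. F_x = 0  [2·signedArea(FDE) = -25 ∩ FE · DB = -125]
6. F_y = -15  [2·signedArea(FDE) = -25 ∩ FE · DB = -125]
   → F = (0, -15)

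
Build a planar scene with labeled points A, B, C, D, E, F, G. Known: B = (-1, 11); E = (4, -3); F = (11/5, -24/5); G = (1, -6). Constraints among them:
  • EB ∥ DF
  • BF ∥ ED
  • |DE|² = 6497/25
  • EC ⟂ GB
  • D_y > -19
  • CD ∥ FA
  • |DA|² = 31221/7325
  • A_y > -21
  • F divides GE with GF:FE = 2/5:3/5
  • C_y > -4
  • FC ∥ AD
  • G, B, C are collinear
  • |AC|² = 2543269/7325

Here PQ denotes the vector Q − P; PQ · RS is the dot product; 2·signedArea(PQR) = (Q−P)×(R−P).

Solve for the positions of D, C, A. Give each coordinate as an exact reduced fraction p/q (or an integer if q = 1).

A = (12756/1465, -29609/1465)
C = (203/293, -993/293)
D = (36/5, -94/5)

1. D_x = 36/5  [EB ∥ DF ∩ BF ∥ ED]
2. D_y = -94/5  [EB ∥ DF ∩ BF ∥ ED]
   → D = (36/5, -94/5)
3. C_x = 203/293  [G, B, C are collinear ∩ EC ⟂ GB]
4. C_y = -993/293  [G, B, C are collinear ∩ EC ⟂ GB]
   → C = (203/293, -993/293)
5. A_x = 12756/1465  [FC ∥ AD ∩ CD ∥ FA]
6. A_y = -29609/1465  [FC ∥ AD ∩ CD ∥ FA]
   → A = (12756/1465, -29609/1465)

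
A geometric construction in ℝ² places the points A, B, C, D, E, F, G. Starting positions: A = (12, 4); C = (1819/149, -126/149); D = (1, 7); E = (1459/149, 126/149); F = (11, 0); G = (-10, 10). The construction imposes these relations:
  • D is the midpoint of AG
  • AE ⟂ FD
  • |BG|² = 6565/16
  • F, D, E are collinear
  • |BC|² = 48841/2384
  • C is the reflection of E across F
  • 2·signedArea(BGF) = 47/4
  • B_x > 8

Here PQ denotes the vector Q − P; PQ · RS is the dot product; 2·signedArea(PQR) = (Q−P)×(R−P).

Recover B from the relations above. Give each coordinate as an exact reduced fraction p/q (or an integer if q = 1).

1. B_x = 17/2  [line 10·x + 21·y + -487/4 = 0 ∩ |BG|² = 6565/16]
2. B_y = 7/4  [line 10·x + 21·y + -487/4 = 0 ∩ |BG|² = 6565/16]
   → B = (17/2, 7/4)

B = (17/2, 7/4)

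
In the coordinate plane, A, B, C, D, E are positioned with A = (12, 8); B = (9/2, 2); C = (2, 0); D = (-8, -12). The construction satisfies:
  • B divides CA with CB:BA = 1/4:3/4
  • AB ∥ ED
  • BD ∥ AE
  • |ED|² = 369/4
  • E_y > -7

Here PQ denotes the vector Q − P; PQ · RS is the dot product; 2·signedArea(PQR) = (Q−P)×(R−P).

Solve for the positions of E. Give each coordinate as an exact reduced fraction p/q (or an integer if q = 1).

1. E_x = -1/2  [AB ∥ ED ∩ BD ∥ AE]
2. E_y = -6  [AB ∥ ED ∩ BD ∥ AE]
   → E = (-1/2, -6)

E = (-1/2, -6)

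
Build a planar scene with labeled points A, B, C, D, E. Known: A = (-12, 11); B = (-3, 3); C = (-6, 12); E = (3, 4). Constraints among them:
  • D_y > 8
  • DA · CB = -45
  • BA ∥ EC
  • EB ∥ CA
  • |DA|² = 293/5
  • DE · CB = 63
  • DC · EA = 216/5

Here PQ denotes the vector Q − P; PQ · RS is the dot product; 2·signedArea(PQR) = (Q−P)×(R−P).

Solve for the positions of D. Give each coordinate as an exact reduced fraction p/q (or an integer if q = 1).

D = (-24/5, 42/5)

1. D_x = -24/5  [DE · CB = 63 ∩ DC · EA = 216/5]
2. D_y = 42/5  [DE · CB = 63 ∩ DC · EA = 216/5]
   → D = (-24/5, 42/5)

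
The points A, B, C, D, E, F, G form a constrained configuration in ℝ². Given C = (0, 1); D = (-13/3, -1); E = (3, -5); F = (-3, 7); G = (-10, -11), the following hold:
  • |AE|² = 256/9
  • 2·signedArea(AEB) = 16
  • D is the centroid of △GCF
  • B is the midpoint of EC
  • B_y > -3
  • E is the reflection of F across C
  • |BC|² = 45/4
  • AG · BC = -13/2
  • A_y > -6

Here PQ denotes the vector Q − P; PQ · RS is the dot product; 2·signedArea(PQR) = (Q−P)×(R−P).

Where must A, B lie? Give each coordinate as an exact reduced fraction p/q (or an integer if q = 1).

1. B_x = 3/2  [B is the midpoint of EC]
2. B_y = -2  [B is the midpoint of EC]
   → B = (3/2, -2)
3. A_x = -7/3  [2·signedArea(AEB) = 16 ∩ AG · BC = -13/2]
4. A_y = -5  [2·signedArea(AEB) = 16 ∩ AG · BC = -13/2]
   → A = (-7/3, -5)

A = (-7/3, -5)
B = (3/2, -2)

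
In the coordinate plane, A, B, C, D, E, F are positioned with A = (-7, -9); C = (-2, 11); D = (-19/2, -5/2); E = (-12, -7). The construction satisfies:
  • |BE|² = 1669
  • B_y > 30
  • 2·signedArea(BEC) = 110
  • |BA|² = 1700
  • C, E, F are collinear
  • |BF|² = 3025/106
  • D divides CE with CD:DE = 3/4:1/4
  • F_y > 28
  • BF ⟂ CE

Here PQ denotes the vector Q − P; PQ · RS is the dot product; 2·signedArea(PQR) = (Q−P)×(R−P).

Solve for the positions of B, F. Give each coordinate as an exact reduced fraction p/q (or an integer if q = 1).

B = (3, 31)
F = (813/106, 3011/106)

1. B_x = 3  [line -18·x + 10·y + -256 = 0 ∩ |BA|² = 1700]
2. B_y = 31  [line -18·x + 10·y + -256 = 0 ∩ |BA|² = 1700]
   → B = (3, 31)
3. F_x = 813/106  [C, E, F are collinear ∩ BF ⟂ CE]
4. F_y = 3011/106  [C, E, F are collinear ∩ BF ⟂ CE]
   → F = (813/106, 3011/106)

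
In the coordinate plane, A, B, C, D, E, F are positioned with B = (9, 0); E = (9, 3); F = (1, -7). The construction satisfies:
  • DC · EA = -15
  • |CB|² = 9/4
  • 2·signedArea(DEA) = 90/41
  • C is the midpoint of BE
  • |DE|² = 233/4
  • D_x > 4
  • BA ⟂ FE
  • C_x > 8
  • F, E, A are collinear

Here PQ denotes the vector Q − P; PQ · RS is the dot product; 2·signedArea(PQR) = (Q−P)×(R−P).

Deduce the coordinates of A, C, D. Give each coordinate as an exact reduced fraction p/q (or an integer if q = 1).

A = (309/41, 48/41)
C = (9, 3/2)
D = (5, -7/2)

1. A_x = 309/41  [F, E, A are collinear ∩ BA ⟂ FE]
2. A_y = 48/41  [F, E, A are collinear ∩ BA ⟂ FE]
   → A = (309/41, 48/41)
3. C_x = 9  [C is the midpoint of BE]
4. C_y = 3/2  [C is the midpoint of BE]
   → C = (9, 3/2)
5. D_x = 5  [2·signedArea(DEA) = 90/41 ∩ DC · EA = -15]
6. D_y = -7/2  [2·signedArea(DEA) = 90/41 ∩ DC · EA = -15]
   → D = (5, -7/2)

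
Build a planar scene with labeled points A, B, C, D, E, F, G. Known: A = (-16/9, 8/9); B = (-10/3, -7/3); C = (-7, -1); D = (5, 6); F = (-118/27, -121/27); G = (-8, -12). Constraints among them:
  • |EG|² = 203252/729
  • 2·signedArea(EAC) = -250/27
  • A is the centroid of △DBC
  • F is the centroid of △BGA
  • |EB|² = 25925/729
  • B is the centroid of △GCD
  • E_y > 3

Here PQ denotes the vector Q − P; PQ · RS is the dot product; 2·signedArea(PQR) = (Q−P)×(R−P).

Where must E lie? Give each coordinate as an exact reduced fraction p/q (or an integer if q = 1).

E = (-20/27, 82/27)

1. E_x = -20/27  [line 17/9·x + -47/9·y + 466/27 = 0 ∩ |EB|² = 25925/729]
2. E_y = 82/27  [line 17/9·x + -47/9·y + 466/27 = 0 ∩ |EB|² = 25925/729]
   → E = (-20/27, 82/27)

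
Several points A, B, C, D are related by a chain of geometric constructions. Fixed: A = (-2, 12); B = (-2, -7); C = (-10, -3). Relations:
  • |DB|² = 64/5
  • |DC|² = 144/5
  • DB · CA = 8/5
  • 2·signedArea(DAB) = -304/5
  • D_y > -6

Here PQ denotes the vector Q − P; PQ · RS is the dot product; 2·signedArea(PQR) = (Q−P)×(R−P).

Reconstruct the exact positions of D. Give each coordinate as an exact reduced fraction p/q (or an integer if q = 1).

D = (-26/5, -27/5)

1. D_x = -26/5  [2·signedArea(DAB) = -304/5 ∩ DB · CA = 8/5]
2. D_y = -27/5  [2·signedArea(DAB) = -304/5 ∩ DB · CA = 8/5]
   → D = (-26/5, -27/5)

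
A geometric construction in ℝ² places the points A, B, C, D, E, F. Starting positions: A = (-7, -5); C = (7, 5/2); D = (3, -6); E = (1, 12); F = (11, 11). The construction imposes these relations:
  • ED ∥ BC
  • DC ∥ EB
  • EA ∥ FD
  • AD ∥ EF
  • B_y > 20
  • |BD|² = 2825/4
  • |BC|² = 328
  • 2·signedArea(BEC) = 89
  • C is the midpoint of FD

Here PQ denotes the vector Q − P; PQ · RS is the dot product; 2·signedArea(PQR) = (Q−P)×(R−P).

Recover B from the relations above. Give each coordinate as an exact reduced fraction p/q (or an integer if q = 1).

B = (5, 41/2)

1. B_x = 5  [ED ∥ BC ∩ DC ∥ EB]
2. B_y = 41/2  [ED ∥ BC ∩ DC ∥ EB]
   → B = (5, 41/2)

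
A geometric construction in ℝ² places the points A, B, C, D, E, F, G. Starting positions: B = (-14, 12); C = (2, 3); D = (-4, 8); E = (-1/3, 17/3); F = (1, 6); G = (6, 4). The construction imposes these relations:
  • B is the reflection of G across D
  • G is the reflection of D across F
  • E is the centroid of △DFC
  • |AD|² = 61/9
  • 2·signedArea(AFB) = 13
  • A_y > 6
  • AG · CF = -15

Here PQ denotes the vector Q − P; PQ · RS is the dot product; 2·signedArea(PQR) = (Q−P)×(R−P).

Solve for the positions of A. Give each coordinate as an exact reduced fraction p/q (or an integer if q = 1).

1. A_x = -2  [2·signedArea(AFB) = 13 ∩ AG · CF = -15]
2. A_y = 19/3  [2·signedArea(AFB) = 13 ∩ AG · CF = -15]
   → A = (-2, 19/3)

A = (-2, 19/3)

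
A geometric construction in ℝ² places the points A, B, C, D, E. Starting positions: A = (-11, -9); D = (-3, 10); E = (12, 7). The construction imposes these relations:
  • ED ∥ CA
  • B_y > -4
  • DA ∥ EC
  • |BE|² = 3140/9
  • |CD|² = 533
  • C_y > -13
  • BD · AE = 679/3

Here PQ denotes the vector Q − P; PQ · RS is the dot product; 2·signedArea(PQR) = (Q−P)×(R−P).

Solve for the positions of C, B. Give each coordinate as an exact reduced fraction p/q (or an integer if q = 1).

B = (-10/3, -11/3)
C = (4, -12)

1. C_x = 4  [ED ∥ CA ∩ DA ∥ EC]
2. C_y = -12  [ED ∥ CA ∩ DA ∥ EC]
   → C = (4, -12)
3. B_x = -10/3  [line -23·x + -16·y + -406/3 = 0 ∩ |BE|² = 3140/9]
4. B_y = -11/3  [line -23·x + -16·y + -406/3 = 0 ∩ |BE|² = 3140/9]
   → B = (-10/3, -11/3)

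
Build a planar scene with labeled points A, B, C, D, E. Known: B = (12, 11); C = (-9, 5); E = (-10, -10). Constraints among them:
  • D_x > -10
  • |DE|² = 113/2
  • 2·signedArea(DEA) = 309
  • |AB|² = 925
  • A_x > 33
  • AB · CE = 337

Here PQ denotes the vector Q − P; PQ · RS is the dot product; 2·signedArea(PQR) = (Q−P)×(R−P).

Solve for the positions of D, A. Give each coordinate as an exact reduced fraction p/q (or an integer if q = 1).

A = (34, 32)
D = (-19/2, -5/2)

1. A_x = 34  [line 1·x + 15·y + -514 = 0 ∩ |AB|² = 925]
2. A_y = 32  [line 1·x + 15·y + -514 = 0 ∩ |AB|² = 925]
   → A = (34, 32)
3. D_x = -19/2  [line -42·x + 44·y + -289 = 0 ∩ |DE|² = 113/2]
4. D_y = -5/2  [line -42·x + 44·y + -289 = 0 ∩ |DE|² = 113/2]
   → D = (-19/2, -5/2)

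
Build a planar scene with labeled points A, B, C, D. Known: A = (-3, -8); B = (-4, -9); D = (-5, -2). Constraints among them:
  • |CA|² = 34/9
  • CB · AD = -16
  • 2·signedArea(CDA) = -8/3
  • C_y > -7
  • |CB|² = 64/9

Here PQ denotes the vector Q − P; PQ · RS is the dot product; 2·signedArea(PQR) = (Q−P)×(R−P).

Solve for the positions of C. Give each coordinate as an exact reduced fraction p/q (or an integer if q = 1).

C = (-4, -19/3)

1. C_x = -4  [2·signedArea(CDA) = -8/3 ∩ CB · AD = -16]
2. C_y = -19/3  [2·signedArea(CDA) = -8/3 ∩ CB · AD = -16]
   → C = (-4, -19/3)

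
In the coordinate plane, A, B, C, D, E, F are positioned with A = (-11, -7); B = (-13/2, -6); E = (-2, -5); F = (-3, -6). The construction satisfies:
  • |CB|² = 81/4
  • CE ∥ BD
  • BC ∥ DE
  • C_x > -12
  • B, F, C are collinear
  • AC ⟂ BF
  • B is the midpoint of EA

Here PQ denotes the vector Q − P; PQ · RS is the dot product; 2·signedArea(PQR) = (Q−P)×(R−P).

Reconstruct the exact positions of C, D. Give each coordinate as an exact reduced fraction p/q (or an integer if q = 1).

C = (-11, -6)
D = (5/2, -5)

1. C_x = -11  [B, F, C are collinear ∩ AC ⟂ BF]
2. C_y = -6  [B, F, C are collinear ∩ AC ⟂ BF]
   → C = (-11, -6)
3. D_x = 5/2  [BC ∥ DE ∩ CE ∥ BD]
4. D_y = -5  [BC ∥ DE ∩ CE ∥ BD]
   → D = (5/2, -5)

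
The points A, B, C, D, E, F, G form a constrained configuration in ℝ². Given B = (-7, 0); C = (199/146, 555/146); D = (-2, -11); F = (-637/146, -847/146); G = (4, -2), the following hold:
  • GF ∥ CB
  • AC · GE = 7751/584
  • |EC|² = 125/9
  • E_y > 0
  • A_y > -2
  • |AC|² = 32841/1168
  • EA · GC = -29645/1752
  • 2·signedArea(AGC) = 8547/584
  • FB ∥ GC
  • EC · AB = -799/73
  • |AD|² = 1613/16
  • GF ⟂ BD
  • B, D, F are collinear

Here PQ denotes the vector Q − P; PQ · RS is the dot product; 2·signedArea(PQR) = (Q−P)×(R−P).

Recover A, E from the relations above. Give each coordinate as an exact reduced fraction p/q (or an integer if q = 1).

A = (5/4, -3/2)
E = (-239/438, 263/438)

1. A_x = 5/4  [line -847/146·x + -385/146·y + 1925/584 = 0 ∩ |AD|² = 1613/16]
2. A_y = -3/2  [line -847/146·x + -385/146·y + 1925/584 = 0 ∩ |AD|² = 1613/16]
   → A = (5/4, -3/2)
3. E_x = -239/438  [EA · GC = -29645/1752 ∩ AC · GE = 7751/584]
4. E_y = 263/438  [EA · GC = -29645/1752 ∩ AC · GE = 7751/584]
   → E = (-239/438, 263/438)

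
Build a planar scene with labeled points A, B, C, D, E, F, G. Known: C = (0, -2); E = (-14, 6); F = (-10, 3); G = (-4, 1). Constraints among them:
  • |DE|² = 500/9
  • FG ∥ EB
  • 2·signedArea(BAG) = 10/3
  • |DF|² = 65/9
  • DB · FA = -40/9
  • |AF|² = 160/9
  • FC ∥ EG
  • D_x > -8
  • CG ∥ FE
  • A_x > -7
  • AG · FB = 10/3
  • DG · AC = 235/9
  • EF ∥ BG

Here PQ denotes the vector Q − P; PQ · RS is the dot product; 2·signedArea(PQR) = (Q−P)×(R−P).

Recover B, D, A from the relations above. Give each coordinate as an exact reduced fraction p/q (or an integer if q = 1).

1. B_x = -8  [EF ∥ BG ∩ FG ∥ EB]
2. B_y = 4  [EF ∥ BG ∩ FG ∥ EB]
   → B = (-8, 4)
3. A_x = -6  [AG · FB = 10/3 ∩ 2·signedArea(BAG) = 10/3]
4. A_y = 5/3  [AG · FB = 10/3 ∩ 2·signedArea(BAG) = 10/3]
   → A = (-6, 5/3)
5. D_x = -22/3  [DG · AC = 235/9 ∩ DB · FA = -40/9]
6. D_y = 8/3  [DG · AC = 235/9 ∩ DB · FA = -40/9]
   → D = (-22/3, 8/3)

A = (-6, 5/3)
B = (-8, 4)
D = (-22/3, 8/3)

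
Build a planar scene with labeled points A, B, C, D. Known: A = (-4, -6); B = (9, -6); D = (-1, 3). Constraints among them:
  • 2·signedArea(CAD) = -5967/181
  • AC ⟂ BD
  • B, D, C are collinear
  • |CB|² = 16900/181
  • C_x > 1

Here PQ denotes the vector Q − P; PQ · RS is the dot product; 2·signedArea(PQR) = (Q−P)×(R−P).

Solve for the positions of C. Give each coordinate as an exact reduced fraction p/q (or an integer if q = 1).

C = (329/181, 84/181)

1. C_x = 329/181  [B, D, C are collinear ∩ AC ⟂ BD]
2. C_y = 84/181  [B, D, C are collinear ∩ AC ⟂ BD]
   → C = (329/181, 84/181)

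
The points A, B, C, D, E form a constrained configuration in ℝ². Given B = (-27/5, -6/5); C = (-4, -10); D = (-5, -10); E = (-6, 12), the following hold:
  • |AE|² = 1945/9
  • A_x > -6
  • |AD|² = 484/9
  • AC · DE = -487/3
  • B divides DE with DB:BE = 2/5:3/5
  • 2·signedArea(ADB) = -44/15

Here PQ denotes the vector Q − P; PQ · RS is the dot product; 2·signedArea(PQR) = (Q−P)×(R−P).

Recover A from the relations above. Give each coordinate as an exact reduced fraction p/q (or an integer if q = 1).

A = (-5, -8/3)

1. A_x = -5  [AC · DE = -487/3 ∩ 2·signedArea(ADB) = -44/15]
2. A_y = -8/3  [AC · DE = -487/3 ∩ 2·signedArea(ADB) = -44/15]
   → A = (-5, -8/3)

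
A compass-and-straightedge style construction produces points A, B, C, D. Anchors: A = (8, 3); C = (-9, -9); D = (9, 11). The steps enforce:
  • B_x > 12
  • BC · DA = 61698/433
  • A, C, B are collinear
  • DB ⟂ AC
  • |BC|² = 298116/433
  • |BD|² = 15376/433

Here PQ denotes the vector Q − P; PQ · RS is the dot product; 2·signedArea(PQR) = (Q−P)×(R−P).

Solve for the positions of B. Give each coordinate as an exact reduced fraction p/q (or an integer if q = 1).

1. B_x = 5385/433  [A, C, B are collinear ∩ DB ⟂ AC]
2. B_y = 2655/433  [A, C, B are collinear ∩ DB ⟂ AC]
   → B = (5385/433, 2655/433)

B = (5385/433, 2655/433)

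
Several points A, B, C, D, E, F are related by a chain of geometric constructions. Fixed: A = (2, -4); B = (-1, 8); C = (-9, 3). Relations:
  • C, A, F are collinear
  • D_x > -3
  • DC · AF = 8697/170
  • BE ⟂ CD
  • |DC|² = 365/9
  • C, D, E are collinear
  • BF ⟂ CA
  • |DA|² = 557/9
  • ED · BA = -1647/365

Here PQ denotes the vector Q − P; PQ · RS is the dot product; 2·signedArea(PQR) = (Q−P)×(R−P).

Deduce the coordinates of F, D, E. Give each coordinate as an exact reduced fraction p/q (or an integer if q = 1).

1. F_x = -947/170  [C, A, F are collinear ∩ BF ⟂ CA]
2. F_y = 139/170  [C, A, F are collinear ∩ BF ⟂ CA]
   → F = (-947/170, 139/170)
3. D_x = -8/3  [line 1287/170·x + -819/170·y + 5343/170 = 0 ∩ |DC|² = 365/9]
4. D_y = 7/3  [line 1287/170·x + -819/170·y + 5343/170 = 0 ∩ |DC|² = 365/9]
   → D = (-8/3, 7/3)
5. E_x = -587/365  [C, D, E are collinear ∩ BE ⟂ CD]
6. E_y = 811/365  [C, D, E are collinear ∩ BE ⟂ CD]
   → E = (-587/365, 811/365)

D = (-8/3, 7/3)
E = (-587/365, 811/365)
F = (-947/170, 139/170)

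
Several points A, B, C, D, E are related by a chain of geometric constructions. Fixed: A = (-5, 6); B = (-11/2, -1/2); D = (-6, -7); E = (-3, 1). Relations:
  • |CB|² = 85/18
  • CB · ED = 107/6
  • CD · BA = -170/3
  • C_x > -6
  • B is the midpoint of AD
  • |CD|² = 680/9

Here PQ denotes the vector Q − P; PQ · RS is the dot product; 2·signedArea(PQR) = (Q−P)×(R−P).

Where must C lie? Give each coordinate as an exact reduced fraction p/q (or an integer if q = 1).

1. C_x = -16/3  [CB · ED = 107/6 ∩ CD · BA = -170/3]
2. C_y = 5/3  [CB · ED = 107/6 ∩ CD · BA = -170/3]
   → C = (-16/3, 5/3)

C = (-16/3, 5/3)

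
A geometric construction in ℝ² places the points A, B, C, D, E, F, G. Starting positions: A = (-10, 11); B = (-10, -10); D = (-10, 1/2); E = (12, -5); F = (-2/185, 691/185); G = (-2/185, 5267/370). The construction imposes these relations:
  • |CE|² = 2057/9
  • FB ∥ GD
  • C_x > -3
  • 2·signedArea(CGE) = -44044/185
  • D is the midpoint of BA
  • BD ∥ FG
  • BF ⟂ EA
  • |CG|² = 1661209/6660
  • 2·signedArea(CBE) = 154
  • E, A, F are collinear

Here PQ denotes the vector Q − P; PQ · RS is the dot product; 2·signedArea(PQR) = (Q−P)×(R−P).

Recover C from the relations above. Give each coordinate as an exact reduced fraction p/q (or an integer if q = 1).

1. C_x = -8/3  [2·signedArea(CGE) = -44044/185 ∩ 2·signedArea(CBE) = 154]
2. C_y = -4/3  [2·signedArea(CGE) = -44044/185 ∩ 2·signedArea(CBE) = 154]
   → C = (-8/3, -4/3)

C = (-8/3, -4/3)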